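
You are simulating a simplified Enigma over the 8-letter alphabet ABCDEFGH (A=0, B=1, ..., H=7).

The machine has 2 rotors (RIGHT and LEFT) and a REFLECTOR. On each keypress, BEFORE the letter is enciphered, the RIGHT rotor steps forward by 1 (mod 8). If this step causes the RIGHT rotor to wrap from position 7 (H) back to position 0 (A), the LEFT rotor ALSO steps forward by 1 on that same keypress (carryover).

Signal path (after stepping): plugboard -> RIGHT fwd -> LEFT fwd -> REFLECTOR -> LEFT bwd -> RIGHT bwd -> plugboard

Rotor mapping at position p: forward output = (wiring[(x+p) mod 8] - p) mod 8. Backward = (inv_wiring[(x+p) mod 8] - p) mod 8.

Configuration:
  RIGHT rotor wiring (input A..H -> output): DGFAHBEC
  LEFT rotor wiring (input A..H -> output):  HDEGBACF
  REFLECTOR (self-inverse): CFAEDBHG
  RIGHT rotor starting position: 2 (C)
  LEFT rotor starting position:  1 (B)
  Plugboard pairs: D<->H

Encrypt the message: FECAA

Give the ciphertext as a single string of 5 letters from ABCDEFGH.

Answer: GDDGF

Derivation:
Char 1 ('F'): step: R->3, L=1; F->plug->F->R->A->L->C->refl->A->L'->D->R'->G->plug->G
Char 2 ('E'): step: R->4, L=1; E->plug->E->R->H->L->G->refl->H->L'->E->R'->H->plug->D
Char 3 ('C'): step: R->5, L=1; C->plug->C->R->F->L->B->refl->F->L'->C->R'->H->plug->D
Char 4 ('A'): step: R->6, L=1; A->plug->A->R->G->L->E->refl->D->L'->B->R'->G->plug->G
Char 5 ('A'): step: R->7, L=1; A->plug->A->R->D->L->A->refl->C->L'->A->R'->F->plug->F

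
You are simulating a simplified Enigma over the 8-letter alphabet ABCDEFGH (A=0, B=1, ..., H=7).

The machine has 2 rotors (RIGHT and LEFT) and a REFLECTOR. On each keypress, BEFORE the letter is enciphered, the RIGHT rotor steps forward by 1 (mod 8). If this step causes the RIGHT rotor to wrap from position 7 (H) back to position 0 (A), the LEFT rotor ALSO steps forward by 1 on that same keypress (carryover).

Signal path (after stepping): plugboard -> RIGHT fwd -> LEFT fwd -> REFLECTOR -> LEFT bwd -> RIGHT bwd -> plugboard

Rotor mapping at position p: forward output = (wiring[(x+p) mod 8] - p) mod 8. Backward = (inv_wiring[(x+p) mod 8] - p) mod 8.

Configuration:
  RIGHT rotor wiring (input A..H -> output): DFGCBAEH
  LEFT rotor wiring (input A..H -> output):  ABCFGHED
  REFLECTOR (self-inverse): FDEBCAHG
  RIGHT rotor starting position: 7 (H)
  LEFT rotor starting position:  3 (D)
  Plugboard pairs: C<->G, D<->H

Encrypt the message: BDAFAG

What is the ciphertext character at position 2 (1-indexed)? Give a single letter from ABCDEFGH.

Char 1 ('B'): step: R->0, L->4 (L advanced); B->plug->B->R->F->L->F->refl->A->L'->C->R'->D->plug->H
Char 2 ('D'): step: R->1, L=4; D->plug->H->R->C->L->A->refl->F->L'->F->R'->B->plug->B

B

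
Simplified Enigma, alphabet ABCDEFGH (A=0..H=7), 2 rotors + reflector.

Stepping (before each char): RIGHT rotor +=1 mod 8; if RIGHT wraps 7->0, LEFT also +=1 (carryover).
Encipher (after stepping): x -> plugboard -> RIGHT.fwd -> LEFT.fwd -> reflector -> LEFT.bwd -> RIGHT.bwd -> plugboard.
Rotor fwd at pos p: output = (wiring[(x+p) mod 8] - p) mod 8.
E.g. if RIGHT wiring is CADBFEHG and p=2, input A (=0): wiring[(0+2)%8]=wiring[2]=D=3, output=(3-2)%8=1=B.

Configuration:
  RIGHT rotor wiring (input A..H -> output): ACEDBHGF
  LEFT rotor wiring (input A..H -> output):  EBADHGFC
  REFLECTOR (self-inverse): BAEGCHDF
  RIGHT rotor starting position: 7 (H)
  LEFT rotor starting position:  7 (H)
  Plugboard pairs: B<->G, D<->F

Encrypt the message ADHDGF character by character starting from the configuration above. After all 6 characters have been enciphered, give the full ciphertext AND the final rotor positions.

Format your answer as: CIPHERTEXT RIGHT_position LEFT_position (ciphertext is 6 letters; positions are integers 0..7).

Char 1 ('A'): step: R->0, L->0 (L advanced); A->plug->A->R->A->L->E->refl->C->L'->H->R'->F->plug->D
Char 2 ('D'): step: R->1, L=0; D->plug->F->R->F->L->G->refl->D->L'->D->R'->B->plug->G
Char 3 ('H'): step: R->2, L=0; H->plug->H->R->A->L->E->refl->C->L'->H->R'->C->plug->C
Char 4 ('D'): step: R->3, L=0; D->plug->F->R->F->L->G->refl->D->L'->D->R'->D->plug->F
Char 5 ('G'): step: R->4, L=0; G->plug->B->R->D->L->D->refl->G->L'->F->R'->A->plug->A
Char 6 ('F'): step: R->5, L=0; F->plug->D->R->D->L->D->refl->G->L'->F->R'->E->plug->E
Final: ciphertext=DGCFAE, RIGHT=5, LEFT=0

Answer: DGCFAE 5 0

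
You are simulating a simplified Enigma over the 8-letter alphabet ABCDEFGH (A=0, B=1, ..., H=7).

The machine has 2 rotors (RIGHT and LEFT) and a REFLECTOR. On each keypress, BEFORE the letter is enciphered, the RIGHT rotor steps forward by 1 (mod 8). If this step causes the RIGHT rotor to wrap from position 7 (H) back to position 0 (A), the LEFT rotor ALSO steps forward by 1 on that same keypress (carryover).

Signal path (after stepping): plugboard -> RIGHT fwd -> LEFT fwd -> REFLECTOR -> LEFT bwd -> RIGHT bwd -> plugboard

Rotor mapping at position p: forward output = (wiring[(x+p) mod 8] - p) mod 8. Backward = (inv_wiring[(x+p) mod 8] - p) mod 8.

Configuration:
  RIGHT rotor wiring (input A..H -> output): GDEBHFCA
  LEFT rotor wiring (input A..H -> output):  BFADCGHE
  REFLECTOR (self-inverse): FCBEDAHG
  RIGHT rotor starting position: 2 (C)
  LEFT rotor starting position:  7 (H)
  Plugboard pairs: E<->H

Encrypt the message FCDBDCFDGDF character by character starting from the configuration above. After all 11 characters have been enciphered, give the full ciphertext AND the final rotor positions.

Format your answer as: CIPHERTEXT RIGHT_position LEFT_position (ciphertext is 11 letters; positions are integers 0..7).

Char 1 ('F'): step: R->3, L=7; F->plug->F->R->D->L->B->refl->C->L'->B->R'->H->plug->E
Char 2 ('C'): step: R->4, L=7; C->plug->C->R->G->L->H->refl->G->L'->C->R'->E->plug->H
Char 3 ('D'): step: R->5, L=7; D->plug->D->R->B->L->C->refl->B->L'->D->R'->C->plug->C
Char 4 ('B'): step: R->6, L=7; B->plug->B->R->C->L->G->refl->H->L'->G->R'->E->plug->H
Char 5 ('D'): step: R->7, L=7; D->plug->D->R->F->L->D->refl->E->L'->E->R'->C->plug->C
Char 6 ('C'): step: R->0, L->0 (L advanced); C->plug->C->R->E->L->C->refl->B->L'->A->R'->H->plug->E
Char 7 ('F'): step: R->1, L=0; F->plug->F->R->B->L->F->refl->A->L'->C->R'->A->plug->A
Char 8 ('D'): step: R->2, L=0; D->plug->D->R->D->L->D->refl->E->L'->H->R'->B->plug->B
Char 9 ('G'): step: R->3, L=0; G->plug->G->R->A->L->B->refl->C->L'->E->R'->B->plug->B
Char 10 ('D'): step: R->4, L=0; D->plug->D->R->E->L->C->refl->B->L'->A->R'->G->plug->G
Char 11 ('F'): step: R->5, L=0; F->plug->F->R->H->L->E->refl->D->L'->D->R'->C->plug->C
Final: ciphertext=EHCHCEABBGC, RIGHT=5, LEFT=0

Answer: EHCHCEABBGC 5 0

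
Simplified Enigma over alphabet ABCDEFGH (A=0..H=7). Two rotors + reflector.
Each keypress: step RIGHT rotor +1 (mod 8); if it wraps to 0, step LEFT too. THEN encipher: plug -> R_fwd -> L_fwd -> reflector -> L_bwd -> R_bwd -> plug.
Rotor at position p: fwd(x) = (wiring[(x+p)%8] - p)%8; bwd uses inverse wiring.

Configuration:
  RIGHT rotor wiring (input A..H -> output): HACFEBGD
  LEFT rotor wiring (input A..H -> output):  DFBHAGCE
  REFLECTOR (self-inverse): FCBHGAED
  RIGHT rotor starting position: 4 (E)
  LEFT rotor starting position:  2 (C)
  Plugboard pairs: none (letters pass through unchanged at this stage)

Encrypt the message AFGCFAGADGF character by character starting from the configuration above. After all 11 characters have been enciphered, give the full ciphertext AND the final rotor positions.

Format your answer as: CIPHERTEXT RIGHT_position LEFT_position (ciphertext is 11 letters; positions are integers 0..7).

Char 1 ('A'): step: R->5, L=2; A->plug->A->R->E->L->A->refl->F->L'->B->R'->B->plug->B
Char 2 ('F'): step: R->6, L=2; F->plug->F->R->H->L->D->refl->H->L'->A->R'->A->plug->A
Char 3 ('G'): step: R->7, L=2; G->plug->G->R->C->L->G->refl->E->L'->D->R'->D->plug->D
Char 4 ('C'): step: R->0, L->3 (L advanced); C->plug->C->R->C->L->D->refl->H->L'->D->R'->H->plug->H
Char 5 ('F'): step: R->1, L=3; F->plug->F->R->F->L->A->refl->F->L'->B->R'->B->plug->B
Char 6 ('A'): step: R->2, L=3; A->plug->A->R->A->L->E->refl->G->L'->H->R'->D->plug->D
Char 7 ('G'): step: R->3, L=3; G->plug->G->R->F->L->A->refl->F->L'->B->R'->B->plug->B
Char 8 ('A'): step: R->4, L=3; A->plug->A->R->A->L->E->refl->G->L'->H->R'->D->plug->D
Char 9 ('D'): step: R->5, L=3; D->plug->D->R->C->L->D->refl->H->L'->D->R'->E->plug->E
Char 10 ('G'): step: R->6, L=3; G->plug->G->R->G->L->C->refl->B->L'->E->R'->E->plug->E
Char 11 ('F'): step: R->7, L=3; F->plug->F->R->F->L->A->refl->F->L'->B->R'->C->plug->C
Final: ciphertext=BADHBDBDEEC, RIGHT=7, LEFT=3

Answer: BADHBDBDEEC 7 3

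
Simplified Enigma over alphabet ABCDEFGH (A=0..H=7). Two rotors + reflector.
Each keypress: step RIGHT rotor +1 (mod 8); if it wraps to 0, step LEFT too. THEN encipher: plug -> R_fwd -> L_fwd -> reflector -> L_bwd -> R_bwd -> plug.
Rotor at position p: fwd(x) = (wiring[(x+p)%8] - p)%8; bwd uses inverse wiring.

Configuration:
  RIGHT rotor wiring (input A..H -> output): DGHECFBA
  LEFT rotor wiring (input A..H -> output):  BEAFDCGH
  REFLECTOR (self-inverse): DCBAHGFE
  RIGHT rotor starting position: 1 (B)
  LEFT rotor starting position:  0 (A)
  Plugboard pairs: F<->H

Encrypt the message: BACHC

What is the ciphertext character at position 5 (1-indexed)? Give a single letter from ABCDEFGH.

Char 1 ('B'): step: R->2, L=0; B->plug->B->R->C->L->A->refl->D->L'->E->R'->H->plug->F
Char 2 ('A'): step: R->3, L=0; A->plug->A->R->B->L->E->refl->H->L'->H->R'->B->plug->B
Char 3 ('C'): step: R->4, L=0; C->plug->C->R->F->L->C->refl->B->L'->A->R'->H->plug->F
Char 4 ('H'): step: R->5, L=0; H->plug->F->R->C->L->A->refl->D->L'->E->R'->B->plug->B
Char 5 ('C'): step: R->6, L=0; C->plug->C->R->F->L->C->refl->B->L'->A->R'->D->plug->D

D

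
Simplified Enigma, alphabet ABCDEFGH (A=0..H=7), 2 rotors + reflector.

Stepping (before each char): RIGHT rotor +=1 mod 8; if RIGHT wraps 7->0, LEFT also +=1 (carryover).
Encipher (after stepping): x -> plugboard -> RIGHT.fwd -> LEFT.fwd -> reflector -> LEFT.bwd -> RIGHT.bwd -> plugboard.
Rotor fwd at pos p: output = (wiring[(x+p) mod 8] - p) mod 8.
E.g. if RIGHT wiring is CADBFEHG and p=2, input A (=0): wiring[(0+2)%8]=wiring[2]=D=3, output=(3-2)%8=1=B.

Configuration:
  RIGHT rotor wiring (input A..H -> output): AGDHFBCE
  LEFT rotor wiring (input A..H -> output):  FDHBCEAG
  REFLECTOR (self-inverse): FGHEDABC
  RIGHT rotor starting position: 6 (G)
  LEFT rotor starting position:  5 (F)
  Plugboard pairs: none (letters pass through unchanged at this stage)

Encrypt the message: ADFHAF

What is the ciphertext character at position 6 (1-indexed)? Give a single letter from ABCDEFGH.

Char 1 ('A'): step: R->7, L=5; A->plug->A->R->F->L->C->refl->H->L'->A->R'->E->plug->E
Char 2 ('D'): step: R->0, L->6 (L advanced); D->plug->D->R->H->L->G->refl->B->L'->E->R'->H->plug->H
Char 3 ('F'): step: R->1, L=6; F->plug->F->R->B->L->A->refl->F->L'->D->R'->G->plug->G
Char 4 ('H'): step: R->2, L=6; H->plug->H->R->E->L->B->refl->G->L'->H->R'->D->plug->D
Char 5 ('A'): step: R->3, L=6; A->plug->A->R->E->L->B->refl->G->L'->H->R'->D->plug->D
Char 6 ('F'): step: R->4, L=6; F->plug->F->R->C->L->H->refl->C->L'->A->R'->D->plug->D

D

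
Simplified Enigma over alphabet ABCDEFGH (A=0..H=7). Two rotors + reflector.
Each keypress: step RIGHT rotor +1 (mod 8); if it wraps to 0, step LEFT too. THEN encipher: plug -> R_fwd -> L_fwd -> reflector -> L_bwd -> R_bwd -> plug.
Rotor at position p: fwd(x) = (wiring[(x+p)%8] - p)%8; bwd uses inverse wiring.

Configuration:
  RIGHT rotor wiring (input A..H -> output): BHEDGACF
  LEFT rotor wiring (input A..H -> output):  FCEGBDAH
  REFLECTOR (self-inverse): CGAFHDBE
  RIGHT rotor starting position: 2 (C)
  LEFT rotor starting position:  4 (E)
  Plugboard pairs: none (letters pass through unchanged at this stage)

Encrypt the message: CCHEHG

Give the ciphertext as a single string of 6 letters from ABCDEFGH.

Char 1 ('C'): step: R->3, L=4; C->plug->C->R->F->L->G->refl->B->L'->E->R'->G->plug->G
Char 2 ('C'): step: R->4, L=4; C->plug->C->R->G->L->A->refl->C->L'->H->R'->H->plug->H
Char 3 ('H'): step: R->5, L=4; H->plug->H->R->B->L->H->refl->E->L'->C->R'->E->plug->E
Char 4 ('E'): step: R->6, L=4; E->plug->E->R->G->L->A->refl->C->L'->H->R'->B->plug->B
Char 5 ('H'): step: R->7, L=4; H->plug->H->R->D->L->D->refl->F->L'->A->R'->C->plug->C
Char 6 ('G'): step: R->0, L->5 (L advanced); G->plug->G->R->C->L->C->refl->A->L'->D->R'->D->plug->D

Answer: GHEBCD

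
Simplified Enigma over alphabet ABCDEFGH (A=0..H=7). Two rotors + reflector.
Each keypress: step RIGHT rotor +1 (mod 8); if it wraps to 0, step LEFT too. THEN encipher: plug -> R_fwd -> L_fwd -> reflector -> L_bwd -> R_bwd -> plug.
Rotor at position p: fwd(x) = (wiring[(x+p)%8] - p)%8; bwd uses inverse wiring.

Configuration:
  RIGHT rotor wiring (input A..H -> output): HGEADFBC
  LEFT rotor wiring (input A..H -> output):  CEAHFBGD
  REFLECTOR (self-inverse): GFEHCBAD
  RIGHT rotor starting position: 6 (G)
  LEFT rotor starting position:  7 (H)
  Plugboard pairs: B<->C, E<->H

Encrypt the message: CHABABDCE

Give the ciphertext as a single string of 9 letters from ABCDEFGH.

Answer: GAHFFEEGG

Derivation:
Char 1 ('C'): step: R->7, L=7; C->plug->B->R->A->L->E->refl->C->L'->G->R'->G->plug->G
Char 2 ('H'): step: R->0, L->0 (L advanced); H->plug->E->R->D->L->H->refl->D->L'->H->R'->A->plug->A
Char 3 ('A'): step: R->1, L=0; A->plug->A->R->F->L->B->refl->F->L'->E->R'->E->plug->H
Char 4 ('B'): step: R->2, L=0; B->plug->C->R->B->L->E->refl->C->L'->A->R'->F->plug->F
Char 5 ('A'): step: R->3, L=0; A->plug->A->R->F->L->B->refl->F->L'->E->R'->F->plug->F
Char 6 ('B'): step: R->4, L=0; B->plug->C->R->F->L->B->refl->F->L'->E->R'->H->plug->E
Char 7 ('D'): step: R->5, L=0; D->plug->D->R->C->L->A->refl->G->L'->G->R'->H->plug->E
Char 8 ('C'): step: R->6, L=0; C->plug->B->R->E->L->F->refl->B->L'->F->R'->G->plug->G
Char 9 ('E'): step: R->7, L=0; E->plug->H->R->C->L->A->refl->G->L'->G->R'->G->plug->G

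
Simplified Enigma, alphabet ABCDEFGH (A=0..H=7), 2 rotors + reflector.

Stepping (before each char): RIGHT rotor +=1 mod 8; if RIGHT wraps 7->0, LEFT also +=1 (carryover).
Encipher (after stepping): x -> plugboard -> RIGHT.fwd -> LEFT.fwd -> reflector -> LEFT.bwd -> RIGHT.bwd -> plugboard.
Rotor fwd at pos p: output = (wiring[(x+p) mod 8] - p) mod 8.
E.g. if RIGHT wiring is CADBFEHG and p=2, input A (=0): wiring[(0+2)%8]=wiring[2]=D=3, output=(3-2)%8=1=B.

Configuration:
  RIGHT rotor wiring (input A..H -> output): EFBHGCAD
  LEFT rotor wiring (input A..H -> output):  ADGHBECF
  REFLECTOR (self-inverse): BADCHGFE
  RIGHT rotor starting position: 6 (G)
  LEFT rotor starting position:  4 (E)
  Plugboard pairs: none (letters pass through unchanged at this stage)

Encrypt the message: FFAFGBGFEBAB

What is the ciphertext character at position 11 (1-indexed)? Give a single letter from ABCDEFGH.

Char 1 ('F'): step: R->7, L=4; F->plug->F->R->H->L->D->refl->C->L'->G->R'->C->plug->C
Char 2 ('F'): step: R->0, L->5 (L advanced); F->plug->F->R->C->L->A->refl->B->L'->F->R'->B->plug->B
Char 3 ('A'): step: R->1, L=5; A->plug->A->R->E->L->G->refl->F->L'->B->R'->E->plug->E
Char 4 ('F'): step: R->2, L=5; F->plug->F->R->B->L->F->refl->G->L'->E->R'->C->plug->C
Char 5 ('G'): step: R->3, L=5; G->plug->G->R->C->L->A->refl->B->L'->F->R'->D->plug->D
Char 6 ('B'): step: R->4, L=5; B->plug->B->R->G->L->C->refl->D->L'->D->R'->H->plug->H
Char 7 ('G'): step: R->5, L=5; G->plug->G->R->C->L->A->refl->B->L'->F->R'->A->plug->A
Char 8 ('F'): step: R->6, L=5; F->plug->F->R->B->L->F->refl->G->L'->E->R'->H->plug->H
Char 9 ('E'): step: R->7, L=5; E->plug->E->R->A->L->H->refl->E->L'->H->R'->F->plug->F
Char 10 ('B'): step: R->0, L->6 (L advanced); B->plug->B->R->F->L->B->refl->A->L'->E->R'->A->plug->A
Char 11 ('A'): step: R->1, L=6; A->plug->A->R->E->L->A->refl->B->L'->F->R'->D->plug->D

D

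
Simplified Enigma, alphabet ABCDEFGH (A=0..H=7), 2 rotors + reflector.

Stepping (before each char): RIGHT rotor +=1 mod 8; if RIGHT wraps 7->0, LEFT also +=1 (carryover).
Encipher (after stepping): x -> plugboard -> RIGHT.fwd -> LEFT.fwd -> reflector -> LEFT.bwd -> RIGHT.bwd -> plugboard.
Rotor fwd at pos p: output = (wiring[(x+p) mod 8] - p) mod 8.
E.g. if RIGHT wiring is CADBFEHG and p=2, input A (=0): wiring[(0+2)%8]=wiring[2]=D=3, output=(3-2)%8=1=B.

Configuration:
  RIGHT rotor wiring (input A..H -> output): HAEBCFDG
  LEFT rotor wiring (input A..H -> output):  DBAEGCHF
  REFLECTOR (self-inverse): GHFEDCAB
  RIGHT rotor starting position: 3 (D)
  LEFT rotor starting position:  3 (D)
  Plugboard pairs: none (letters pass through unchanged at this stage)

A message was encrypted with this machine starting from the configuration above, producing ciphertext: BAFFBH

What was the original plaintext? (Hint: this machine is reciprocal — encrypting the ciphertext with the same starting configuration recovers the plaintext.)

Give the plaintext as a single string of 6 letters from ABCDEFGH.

Char 1 ('B'): step: R->4, L=3; B->plug->B->R->B->L->D->refl->E->L'->D->R'->E->plug->E
Char 2 ('A'): step: R->5, L=3; A->plug->A->R->A->L->B->refl->H->L'->C->R'->D->plug->D
Char 3 ('F'): step: R->6, L=3; F->plug->F->R->D->L->E->refl->D->L'->B->R'->C->plug->C
Char 4 ('F'): step: R->7, L=3; F->plug->F->R->D->L->E->refl->D->L'->B->R'->C->plug->C
Char 5 ('B'): step: R->0, L->4 (L advanced); B->plug->B->R->A->L->C->refl->F->L'->F->R'->F->plug->F
Char 6 ('H'): step: R->1, L=4; H->plug->H->R->G->L->E->refl->D->L'->C->R'->F->plug->F

Answer: EDCCFF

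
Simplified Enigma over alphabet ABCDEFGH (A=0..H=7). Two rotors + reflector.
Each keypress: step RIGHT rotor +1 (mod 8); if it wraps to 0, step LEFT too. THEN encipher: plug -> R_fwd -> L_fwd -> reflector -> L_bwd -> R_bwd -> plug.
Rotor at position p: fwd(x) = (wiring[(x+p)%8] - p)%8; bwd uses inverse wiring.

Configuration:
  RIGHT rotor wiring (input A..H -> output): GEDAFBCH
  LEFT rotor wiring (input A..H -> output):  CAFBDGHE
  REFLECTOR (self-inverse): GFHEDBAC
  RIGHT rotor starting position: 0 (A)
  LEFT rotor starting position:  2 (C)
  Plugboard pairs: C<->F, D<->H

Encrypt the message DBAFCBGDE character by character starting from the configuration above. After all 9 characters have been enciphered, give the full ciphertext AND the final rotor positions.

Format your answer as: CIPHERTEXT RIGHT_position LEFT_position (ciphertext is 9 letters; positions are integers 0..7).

Answer: CHGGEEHEC 1 3

Derivation:
Char 1 ('D'): step: R->1, L=2; D->plug->H->R->F->L->C->refl->H->L'->B->R'->F->plug->C
Char 2 ('B'): step: R->2, L=2; B->plug->B->R->G->L->A->refl->G->L'->H->R'->D->plug->H
Char 3 ('A'): step: R->3, L=2; A->plug->A->R->F->L->C->refl->H->L'->B->R'->G->plug->G
Char 4 ('F'): step: R->4, L=2; F->plug->C->R->G->L->A->refl->G->L'->H->R'->G->plug->G
Char 5 ('C'): step: R->5, L=2; C->plug->F->R->G->L->A->refl->G->L'->H->R'->E->plug->E
Char 6 ('B'): step: R->6, L=2; B->plug->B->R->B->L->H->refl->C->L'->F->R'->E->plug->E
Char 7 ('G'): step: R->7, L=2; G->plug->G->R->C->L->B->refl->F->L'->E->R'->D->plug->H
Char 8 ('D'): step: R->0, L->3 (L advanced); D->plug->H->R->H->L->C->refl->H->L'->F->R'->E->plug->E
Char 9 ('E'): step: R->1, L=3; E->plug->E->R->A->L->G->refl->A->L'->B->R'->F->plug->C
Final: ciphertext=CHGGEEHEC, RIGHT=1, LEFT=3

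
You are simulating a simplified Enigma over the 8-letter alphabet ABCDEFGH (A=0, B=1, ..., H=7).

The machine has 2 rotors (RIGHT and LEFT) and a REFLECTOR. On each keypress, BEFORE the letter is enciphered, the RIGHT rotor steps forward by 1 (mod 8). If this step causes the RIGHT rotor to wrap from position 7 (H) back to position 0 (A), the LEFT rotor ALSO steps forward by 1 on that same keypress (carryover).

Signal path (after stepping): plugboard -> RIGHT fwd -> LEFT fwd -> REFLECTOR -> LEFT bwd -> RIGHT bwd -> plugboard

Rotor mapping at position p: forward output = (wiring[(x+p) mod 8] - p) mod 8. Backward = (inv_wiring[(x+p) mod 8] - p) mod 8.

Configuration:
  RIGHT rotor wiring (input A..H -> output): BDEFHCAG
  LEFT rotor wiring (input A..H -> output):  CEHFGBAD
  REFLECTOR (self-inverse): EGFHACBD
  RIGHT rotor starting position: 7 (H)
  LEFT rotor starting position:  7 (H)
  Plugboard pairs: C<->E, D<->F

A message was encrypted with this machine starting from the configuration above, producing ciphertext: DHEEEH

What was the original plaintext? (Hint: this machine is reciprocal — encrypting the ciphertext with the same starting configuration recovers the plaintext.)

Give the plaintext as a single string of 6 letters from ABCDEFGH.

Answer: CBDACD

Derivation:
Char 1 ('D'): step: R->0, L->0 (L advanced); D->plug->F->R->C->L->H->refl->D->L'->H->R'->E->plug->C
Char 2 ('H'): step: R->1, L=0; H->plug->H->R->A->L->C->refl->F->L'->D->R'->B->plug->B
Char 3 ('E'): step: R->2, L=0; E->plug->C->R->F->L->B->refl->G->L'->E->R'->F->plug->D
Char 4 ('E'): step: R->3, L=0; E->plug->C->R->H->L->D->refl->H->L'->C->R'->A->plug->A
Char 5 ('E'): step: R->4, L=0; E->plug->C->R->E->L->G->refl->B->L'->F->R'->E->plug->C
Char 6 ('H'): step: R->5, L=0; H->plug->H->R->C->L->H->refl->D->L'->H->R'->F->plug->D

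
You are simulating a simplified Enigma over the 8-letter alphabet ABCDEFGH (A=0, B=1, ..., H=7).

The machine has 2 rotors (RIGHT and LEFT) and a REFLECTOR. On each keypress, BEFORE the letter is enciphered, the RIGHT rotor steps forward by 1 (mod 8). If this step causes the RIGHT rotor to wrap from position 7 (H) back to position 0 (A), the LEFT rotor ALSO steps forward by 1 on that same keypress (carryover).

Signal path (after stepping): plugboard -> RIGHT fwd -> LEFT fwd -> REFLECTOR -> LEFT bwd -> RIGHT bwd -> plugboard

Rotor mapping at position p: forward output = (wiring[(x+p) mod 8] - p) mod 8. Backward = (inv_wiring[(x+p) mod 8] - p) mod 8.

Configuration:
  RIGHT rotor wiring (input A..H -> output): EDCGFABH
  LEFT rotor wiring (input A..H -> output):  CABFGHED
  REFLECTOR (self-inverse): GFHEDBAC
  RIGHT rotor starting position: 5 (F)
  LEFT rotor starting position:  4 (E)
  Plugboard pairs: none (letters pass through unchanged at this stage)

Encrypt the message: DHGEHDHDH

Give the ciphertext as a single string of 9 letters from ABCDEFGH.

Answer: BCFHABGAC

Derivation:
Char 1 ('D'): step: R->6, L=4; D->plug->D->R->F->L->E->refl->D->L'->B->R'->B->plug->B
Char 2 ('H'): step: R->7, L=4; H->plug->H->R->C->L->A->refl->G->L'->E->R'->C->plug->C
Char 3 ('G'): step: R->0, L->5 (L advanced); G->plug->G->R->B->L->H->refl->C->L'->A->R'->F->plug->F
Char 4 ('E'): step: R->1, L=5; E->plug->E->R->H->L->B->refl->F->L'->D->R'->H->plug->H
Char 5 ('H'): step: R->2, L=5; H->plug->H->R->B->L->H->refl->C->L'->A->R'->A->plug->A
Char 6 ('D'): step: R->3, L=5; D->plug->D->R->G->L->A->refl->G->L'->C->R'->B->plug->B
Char 7 ('H'): step: R->4, L=5; H->plug->H->R->C->L->G->refl->A->L'->G->R'->G->plug->G
Char 8 ('D'): step: R->5, L=5; D->plug->D->R->H->L->B->refl->F->L'->D->R'->A->plug->A
Char 9 ('H'): step: R->6, L=5; H->plug->H->R->C->L->G->refl->A->L'->G->R'->C->plug->C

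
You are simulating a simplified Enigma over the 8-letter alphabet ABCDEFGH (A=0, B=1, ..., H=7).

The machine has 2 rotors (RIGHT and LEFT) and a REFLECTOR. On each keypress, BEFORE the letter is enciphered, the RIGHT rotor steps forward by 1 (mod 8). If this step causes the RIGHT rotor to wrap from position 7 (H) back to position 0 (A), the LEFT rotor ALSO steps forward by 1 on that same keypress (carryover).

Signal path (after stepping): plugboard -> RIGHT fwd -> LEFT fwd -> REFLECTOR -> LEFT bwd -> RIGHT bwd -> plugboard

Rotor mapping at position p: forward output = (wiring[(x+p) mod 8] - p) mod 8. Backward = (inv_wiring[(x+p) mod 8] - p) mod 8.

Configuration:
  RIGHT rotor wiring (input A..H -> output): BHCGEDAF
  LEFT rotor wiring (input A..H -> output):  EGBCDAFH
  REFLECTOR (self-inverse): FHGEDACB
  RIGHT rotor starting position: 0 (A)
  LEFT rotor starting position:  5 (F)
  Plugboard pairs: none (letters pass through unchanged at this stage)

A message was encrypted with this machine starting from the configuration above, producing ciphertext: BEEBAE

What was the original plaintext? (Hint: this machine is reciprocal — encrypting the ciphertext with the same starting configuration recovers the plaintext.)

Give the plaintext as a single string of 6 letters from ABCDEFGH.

Answer: ADHHGC

Derivation:
Char 1 ('B'): step: R->1, L=5; B->plug->B->R->B->L->A->refl->F->L'->G->R'->A->plug->A
Char 2 ('E'): step: R->2, L=5; E->plug->E->R->G->L->F->refl->A->L'->B->R'->D->plug->D
Char 3 ('E'): step: R->3, L=5; E->plug->E->R->C->L->C->refl->G->L'->H->R'->H->plug->H
Char 4 ('B'): step: R->4, L=5; B->plug->B->R->H->L->G->refl->C->L'->C->R'->H->plug->H
Char 5 ('A'): step: R->5, L=5; A->plug->A->R->G->L->F->refl->A->L'->B->R'->G->plug->G
Char 6 ('E'): step: R->6, L=5; E->plug->E->R->E->L->B->refl->H->L'->D->R'->C->plug->C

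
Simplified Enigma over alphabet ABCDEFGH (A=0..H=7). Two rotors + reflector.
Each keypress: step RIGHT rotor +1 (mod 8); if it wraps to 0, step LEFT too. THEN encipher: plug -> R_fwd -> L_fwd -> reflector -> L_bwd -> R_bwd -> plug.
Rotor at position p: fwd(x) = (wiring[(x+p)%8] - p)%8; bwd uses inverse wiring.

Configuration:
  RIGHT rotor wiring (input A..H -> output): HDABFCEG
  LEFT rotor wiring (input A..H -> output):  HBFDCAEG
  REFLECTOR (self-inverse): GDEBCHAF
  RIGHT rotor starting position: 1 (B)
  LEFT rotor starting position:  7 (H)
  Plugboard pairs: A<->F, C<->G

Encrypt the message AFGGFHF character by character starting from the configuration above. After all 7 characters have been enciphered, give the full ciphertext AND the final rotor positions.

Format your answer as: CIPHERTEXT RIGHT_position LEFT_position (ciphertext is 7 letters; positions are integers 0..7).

Char 1 ('A'): step: R->2, L=7; A->plug->F->R->E->L->E->refl->C->L'->C->R'->E->plug->E
Char 2 ('F'): step: R->3, L=7; F->plug->A->R->G->L->B->refl->D->L'->F->R'->H->plug->H
Char 3 ('G'): step: R->4, L=7; G->plug->C->R->A->L->H->refl->F->L'->H->R'->F->plug->A
Char 4 ('G'): step: R->5, L=7; G->plug->C->R->B->L->A->refl->G->L'->D->R'->F->plug->A
Char 5 ('F'): step: R->6, L=7; F->plug->A->R->G->L->B->refl->D->L'->F->R'->D->plug->D
Char 6 ('H'): step: R->7, L=7; H->plug->H->R->F->L->D->refl->B->L'->G->R'->F->plug->A
Char 7 ('F'): step: R->0, L->0 (L advanced); F->plug->A->R->H->L->G->refl->A->L'->F->R'->E->plug->E
Final: ciphertext=EHAADAE, RIGHT=0, LEFT=0

Answer: EHAADAE 0 0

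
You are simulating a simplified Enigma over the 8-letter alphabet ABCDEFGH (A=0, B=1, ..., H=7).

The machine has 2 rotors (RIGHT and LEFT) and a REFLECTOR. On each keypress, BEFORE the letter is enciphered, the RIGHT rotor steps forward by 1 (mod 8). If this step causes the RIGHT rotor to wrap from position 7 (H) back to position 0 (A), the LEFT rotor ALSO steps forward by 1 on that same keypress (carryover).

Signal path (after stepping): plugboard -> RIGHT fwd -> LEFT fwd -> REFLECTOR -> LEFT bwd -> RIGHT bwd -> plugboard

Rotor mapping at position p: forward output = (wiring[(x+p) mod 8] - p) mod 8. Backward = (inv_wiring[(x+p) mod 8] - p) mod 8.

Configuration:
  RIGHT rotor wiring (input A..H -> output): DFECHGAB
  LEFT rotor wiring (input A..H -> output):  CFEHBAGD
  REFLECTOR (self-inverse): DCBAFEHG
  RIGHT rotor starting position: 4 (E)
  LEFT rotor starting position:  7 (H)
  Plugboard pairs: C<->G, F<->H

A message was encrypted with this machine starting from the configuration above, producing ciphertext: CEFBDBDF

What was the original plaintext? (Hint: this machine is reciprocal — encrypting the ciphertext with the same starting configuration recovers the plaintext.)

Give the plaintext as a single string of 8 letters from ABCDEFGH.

Char 1 ('C'): step: R->5, L=7; C->plug->G->R->F->L->C->refl->B->L'->G->R'->D->plug->D
Char 2 ('E'): step: R->6, L=7; E->plug->E->R->G->L->B->refl->C->L'->F->R'->C->plug->G
Char 3 ('F'): step: R->7, L=7; F->plug->H->R->B->L->D->refl->A->L'->E->R'->B->plug->B
Char 4 ('B'): step: R->0, L->0 (L advanced); B->plug->B->R->F->L->A->refl->D->L'->H->R'->E->plug->E
Char 5 ('D'): step: R->1, L=0; D->plug->D->R->G->L->G->refl->H->L'->D->R'->B->plug->B
Char 6 ('B'): step: R->2, L=0; B->plug->B->R->A->L->C->refl->B->L'->E->R'->D->plug->D
Char 7 ('D'): step: R->3, L=0; D->plug->D->R->F->L->A->refl->D->L'->H->R'->A->plug->A
Char 8 ('F'): step: R->4, L=0; F->plug->H->R->G->L->G->refl->H->L'->D->R'->A->plug->A

Answer: DGBEBDAA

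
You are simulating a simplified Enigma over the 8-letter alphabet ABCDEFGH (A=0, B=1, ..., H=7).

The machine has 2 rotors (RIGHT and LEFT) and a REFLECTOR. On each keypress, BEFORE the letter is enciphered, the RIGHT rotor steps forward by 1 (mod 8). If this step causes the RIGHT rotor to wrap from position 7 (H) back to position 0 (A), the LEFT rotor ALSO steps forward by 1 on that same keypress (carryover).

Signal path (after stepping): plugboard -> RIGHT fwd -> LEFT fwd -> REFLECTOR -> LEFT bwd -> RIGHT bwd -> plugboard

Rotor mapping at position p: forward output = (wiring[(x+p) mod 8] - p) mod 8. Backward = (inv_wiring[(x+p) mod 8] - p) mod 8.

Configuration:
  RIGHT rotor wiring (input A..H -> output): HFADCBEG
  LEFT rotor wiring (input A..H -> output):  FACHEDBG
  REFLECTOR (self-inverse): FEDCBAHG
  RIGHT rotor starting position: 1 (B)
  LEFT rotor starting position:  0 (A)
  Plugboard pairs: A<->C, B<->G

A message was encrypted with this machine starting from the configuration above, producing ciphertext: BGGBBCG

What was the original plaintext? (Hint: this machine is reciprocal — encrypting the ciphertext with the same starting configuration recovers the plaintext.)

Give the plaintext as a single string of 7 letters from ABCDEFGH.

Char 1 ('B'): step: R->2, L=0; B->plug->G->R->F->L->D->refl->C->L'->C->R'->E->plug->E
Char 2 ('G'): step: R->3, L=0; G->plug->B->R->H->L->G->refl->H->L'->D->R'->E->plug->E
Char 3 ('G'): step: R->4, L=0; G->plug->B->R->F->L->D->refl->C->L'->C->R'->D->plug->D
Char 4 ('B'): step: R->5, L=0; B->plug->G->R->G->L->B->refl->E->L'->E->R'->A->plug->C
Char 5 ('B'): step: R->6, L=0; B->plug->G->R->E->L->E->refl->B->L'->G->R'->A->plug->C
Char 6 ('C'): step: R->7, L=0; C->plug->A->R->H->L->G->refl->H->L'->D->R'->F->plug->F
Char 7 ('G'): step: R->0, L->1 (L advanced); G->plug->B->R->F->L->A->refl->F->L'->G->R'->H->plug->H

Answer: EEDCCFH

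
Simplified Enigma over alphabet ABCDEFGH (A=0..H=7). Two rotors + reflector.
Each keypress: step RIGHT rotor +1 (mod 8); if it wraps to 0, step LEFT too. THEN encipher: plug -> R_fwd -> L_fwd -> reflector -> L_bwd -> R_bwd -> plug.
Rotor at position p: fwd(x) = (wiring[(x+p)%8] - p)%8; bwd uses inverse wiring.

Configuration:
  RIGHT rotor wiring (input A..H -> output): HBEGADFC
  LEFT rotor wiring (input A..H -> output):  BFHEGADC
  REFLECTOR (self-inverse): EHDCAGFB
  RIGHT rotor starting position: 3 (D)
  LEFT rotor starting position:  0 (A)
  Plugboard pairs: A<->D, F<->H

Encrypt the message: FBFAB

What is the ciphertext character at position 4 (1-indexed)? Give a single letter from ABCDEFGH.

Char 1 ('F'): step: R->4, L=0; F->plug->H->R->C->L->H->refl->B->L'->A->R'->G->plug->G
Char 2 ('B'): step: R->5, L=0; B->plug->B->R->A->L->B->refl->H->L'->C->R'->D->plug->A
Char 3 ('F'): step: R->6, L=0; F->plug->H->R->F->L->A->refl->E->L'->D->R'->D->plug->A
Char 4 ('A'): step: R->7, L=0; A->plug->D->R->F->L->A->refl->E->L'->D->R'->A->plug->D

D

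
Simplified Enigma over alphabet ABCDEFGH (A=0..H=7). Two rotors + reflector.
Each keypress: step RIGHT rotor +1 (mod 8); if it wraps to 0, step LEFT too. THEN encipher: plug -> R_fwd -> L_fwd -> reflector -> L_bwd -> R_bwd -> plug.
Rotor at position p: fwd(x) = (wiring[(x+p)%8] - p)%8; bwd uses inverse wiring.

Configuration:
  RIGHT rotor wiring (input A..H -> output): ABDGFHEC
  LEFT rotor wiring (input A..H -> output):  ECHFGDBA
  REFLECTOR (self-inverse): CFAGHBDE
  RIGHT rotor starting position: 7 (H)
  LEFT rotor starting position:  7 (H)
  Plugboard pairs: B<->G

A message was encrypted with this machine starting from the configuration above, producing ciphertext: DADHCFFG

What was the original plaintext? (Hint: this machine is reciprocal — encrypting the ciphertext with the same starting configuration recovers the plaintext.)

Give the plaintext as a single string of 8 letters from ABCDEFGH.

Answer: CGGGHDCE

Derivation:
Char 1 ('D'): step: R->0, L->0 (L advanced); D->plug->D->R->G->L->B->refl->F->L'->D->R'->C->plug->C
Char 2 ('A'): step: R->1, L=0; A->plug->A->R->A->L->E->refl->H->L'->C->R'->B->plug->G
Char 3 ('D'): step: R->2, L=0; D->plug->D->R->F->L->D->refl->G->L'->E->R'->B->plug->G
Char 4 ('H'): step: R->3, L=0; H->plug->H->R->A->L->E->refl->H->L'->C->R'->B->plug->G
Char 5 ('C'): step: R->4, L=0; C->plug->C->R->A->L->E->refl->H->L'->C->R'->H->plug->H
Char 6 ('F'): step: R->5, L=0; F->plug->F->R->G->L->B->refl->F->L'->D->R'->D->plug->D
Char 7 ('F'): step: R->6, L=0; F->plug->F->R->A->L->E->refl->H->L'->C->R'->C->plug->C
Char 8 ('G'): step: R->7, L=0; G->plug->B->R->B->L->C->refl->A->L'->H->R'->E->plug->E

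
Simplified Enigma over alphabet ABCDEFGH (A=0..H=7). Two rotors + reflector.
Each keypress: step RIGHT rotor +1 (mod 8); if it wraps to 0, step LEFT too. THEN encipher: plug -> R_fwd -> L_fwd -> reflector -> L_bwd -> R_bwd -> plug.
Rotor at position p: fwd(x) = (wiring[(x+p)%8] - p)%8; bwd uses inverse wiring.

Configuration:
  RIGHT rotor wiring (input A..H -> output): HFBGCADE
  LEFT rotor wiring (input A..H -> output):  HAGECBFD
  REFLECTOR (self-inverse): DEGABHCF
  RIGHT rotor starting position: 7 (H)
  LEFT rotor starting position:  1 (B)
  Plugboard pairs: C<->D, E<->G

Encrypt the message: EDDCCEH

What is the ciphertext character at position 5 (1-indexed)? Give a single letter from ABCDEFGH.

Char 1 ('E'): step: R->0, L->2 (L advanced); E->plug->G->R->D->L->H->refl->F->L'->G->R'->D->plug->C
Char 2 ('D'): step: R->1, L=2; D->plug->C->R->F->L->B->refl->E->L'->A->R'->B->plug->B
Char 3 ('D'): step: R->2, L=2; D->plug->C->R->A->L->E->refl->B->L'->F->R'->G->plug->E
Char 4 ('C'): step: R->3, L=2; C->plug->D->R->A->L->E->refl->B->L'->F->R'->C->plug->D
Char 5 ('C'): step: R->4, L=2; C->plug->D->R->A->L->E->refl->B->L'->F->R'->G->plug->E

E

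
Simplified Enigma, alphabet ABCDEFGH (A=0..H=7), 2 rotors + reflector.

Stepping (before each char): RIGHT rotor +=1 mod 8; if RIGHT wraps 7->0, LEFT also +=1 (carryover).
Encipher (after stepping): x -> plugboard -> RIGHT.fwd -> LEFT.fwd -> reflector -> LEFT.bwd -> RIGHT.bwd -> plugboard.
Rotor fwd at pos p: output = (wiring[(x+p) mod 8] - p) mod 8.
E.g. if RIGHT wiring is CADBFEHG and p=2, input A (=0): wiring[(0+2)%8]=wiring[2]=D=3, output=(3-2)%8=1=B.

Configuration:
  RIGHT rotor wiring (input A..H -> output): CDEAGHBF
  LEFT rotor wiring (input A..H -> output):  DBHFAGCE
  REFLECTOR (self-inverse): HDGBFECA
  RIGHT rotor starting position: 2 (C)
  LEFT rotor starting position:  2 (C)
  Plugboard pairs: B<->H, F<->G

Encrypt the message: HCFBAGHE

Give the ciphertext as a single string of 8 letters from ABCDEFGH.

Char 1 ('H'): step: R->3, L=2; H->plug->B->R->D->L->E->refl->F->L'->A->R'->G->plug->F
Char 2 ('C'): step: R->4, L=2; C->plug->C->R->F->L->C->refl->G->L'->C->R'->A->plug->A
Char 3 ('F'): step: R->5, L=2; F->plug->G->R->D->L->E->refl->F->L'->A->R'->C->plug->C
Char 4 ('B'): step: R->6, L=2; B->plug->H->R->B->L->D->refl->B->L'->G->R'->E->plug->E
Char 5 ('A'): step: R->7, L=2; A->plug->A->R->G->L->B->refl->D->L'->B->R'->E->plug->E
Char 6 ('G'): step: R->0, L->3 (L advanced); G->plug->F->R->H->L->E->refl->F->L'->B->R'->G->plug->F
Char 7 ('H'): step: R->1, L=3; H->plug->B->R->D->L->H->refl->A->L'->F->R'->D->plug->D
Char 8 ('E'): step: R->2, L=3; E->plug->E->R->H->L->E->refl->F->L'->B->R'->H->plug->B

Answer: FACEEFDB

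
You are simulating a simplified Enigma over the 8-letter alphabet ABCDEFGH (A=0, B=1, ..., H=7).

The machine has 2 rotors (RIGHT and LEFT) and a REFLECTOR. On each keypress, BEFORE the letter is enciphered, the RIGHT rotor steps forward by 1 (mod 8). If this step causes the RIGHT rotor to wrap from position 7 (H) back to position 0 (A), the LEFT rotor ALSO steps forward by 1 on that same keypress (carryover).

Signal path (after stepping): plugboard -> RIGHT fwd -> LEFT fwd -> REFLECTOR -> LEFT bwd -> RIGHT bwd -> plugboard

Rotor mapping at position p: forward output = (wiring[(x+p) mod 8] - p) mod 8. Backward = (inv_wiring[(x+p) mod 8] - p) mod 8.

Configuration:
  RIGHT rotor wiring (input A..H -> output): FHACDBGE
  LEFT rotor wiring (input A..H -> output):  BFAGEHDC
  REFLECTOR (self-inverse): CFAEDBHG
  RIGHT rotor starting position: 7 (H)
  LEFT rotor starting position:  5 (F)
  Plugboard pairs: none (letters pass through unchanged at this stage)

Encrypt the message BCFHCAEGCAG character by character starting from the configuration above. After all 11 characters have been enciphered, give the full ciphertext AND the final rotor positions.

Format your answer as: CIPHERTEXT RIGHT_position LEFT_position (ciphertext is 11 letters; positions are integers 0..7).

Answer: CDCGEGDDBCH 2 7

Derivation:
Char 1 ('B'): step: R->0, L->6 (L advanced); B->plug->B->R->H->L->B->refl->F->L'->A->R'->C->plug->C
Char 2 ('C'): step: R->1, L=6; C->plug->C->R->B->L->E->refl->D->L'->C->R'->D->plug->D
Char 3 ('F'): step: R->2, L=6; F->plug->F->R->C->L->D->refl->E->L'->B->R'->C->plug->C
Char 4 ('H'): step: R->3, L=6; H->plug->H->R->F->L->A->refl->C->L'->E->R'->G->plug->G
Char 5 ('C'): step: R->4, L=6; C->plug->C->R->C->L->D->refl->E->L'->B->R'->E->plug->E
Char 6 ('A'): step: R->5, L=6; A->plug->A->R->E->L->C->refl->A->L'->F->R'->G->plug->G
Char 7 ('E'): step: R->6, L=6; E->plug->E->R->C->L->D->refl->E->L'->B->R'->D->plug->D
Char 8 ('G'): step: R->7, L=6; G->plug->G->R->C->L->D->refl->E->L'->B->R'->D->plug->D
Char 9 ('C'): step: R->0, L->7 (L advanced); C->plug->C->R->A->L->D->refl->E->L'->H->R'->B->plug->B
Char 10 ('A'): step: R->1, L=7; A->plug->A->R->G->L->A->refl->C->L'->B->R'->C->plug->C
Char 11 ('G'): step: R->2, L=7; G->plug->G->R->D->L->B->refl->F->L'->F->R'->H->plug->H
Final: ciphertext=CDCGEGDDBCH, RIGHT=2, LEFT=7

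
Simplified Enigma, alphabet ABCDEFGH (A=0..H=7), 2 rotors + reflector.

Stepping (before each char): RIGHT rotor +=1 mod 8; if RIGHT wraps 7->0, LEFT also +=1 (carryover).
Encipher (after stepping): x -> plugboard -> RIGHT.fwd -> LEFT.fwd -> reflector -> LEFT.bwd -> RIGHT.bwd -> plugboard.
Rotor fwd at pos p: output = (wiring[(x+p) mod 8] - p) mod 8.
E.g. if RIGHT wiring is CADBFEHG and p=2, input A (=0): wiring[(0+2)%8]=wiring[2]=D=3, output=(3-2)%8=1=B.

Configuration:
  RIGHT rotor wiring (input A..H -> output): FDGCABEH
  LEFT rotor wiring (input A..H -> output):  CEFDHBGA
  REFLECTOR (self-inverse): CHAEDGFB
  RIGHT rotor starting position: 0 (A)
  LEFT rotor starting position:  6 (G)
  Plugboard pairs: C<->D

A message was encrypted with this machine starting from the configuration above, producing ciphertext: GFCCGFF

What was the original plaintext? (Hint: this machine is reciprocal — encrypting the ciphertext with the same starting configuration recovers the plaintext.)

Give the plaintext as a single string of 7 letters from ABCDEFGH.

Char 1 ('G'): step: R->1, L=6; G->plug->G->R->G->L->B->refl->H->L'->E->R'->H->plug->H
Char 2 ('F'): step: R->2, L=6; F->plug->F->R->F->L->F->refl->G->L'->D->R'->G->plug->G
Char 3 ('C'): step: R->3, L=6; C->plug->D->R->B->L->C->refl->A->L'->A->R'->G->plug->G
Char 4 ('C'): step: R->4, L=6; C->plug->D->R->D->L->G->refl->F->L'->F->R'->B->plug->B
Char 5 ('G'): step: R->5, L=6; G->plug->G->R->F->L->F->refl->G->L'->D->R'->H->plug->H
Char 6 ('F'): step: R->6, L=6; F->plug->F->R->E->L->H->refl->B->L'->G->R'->A->plug->A
Char 7 ('F'): step: R->7, L=6; F->plug->F->R->B->L->C->refl->A->L'->A->R'->A->plug->A

Answer: HGGBHAA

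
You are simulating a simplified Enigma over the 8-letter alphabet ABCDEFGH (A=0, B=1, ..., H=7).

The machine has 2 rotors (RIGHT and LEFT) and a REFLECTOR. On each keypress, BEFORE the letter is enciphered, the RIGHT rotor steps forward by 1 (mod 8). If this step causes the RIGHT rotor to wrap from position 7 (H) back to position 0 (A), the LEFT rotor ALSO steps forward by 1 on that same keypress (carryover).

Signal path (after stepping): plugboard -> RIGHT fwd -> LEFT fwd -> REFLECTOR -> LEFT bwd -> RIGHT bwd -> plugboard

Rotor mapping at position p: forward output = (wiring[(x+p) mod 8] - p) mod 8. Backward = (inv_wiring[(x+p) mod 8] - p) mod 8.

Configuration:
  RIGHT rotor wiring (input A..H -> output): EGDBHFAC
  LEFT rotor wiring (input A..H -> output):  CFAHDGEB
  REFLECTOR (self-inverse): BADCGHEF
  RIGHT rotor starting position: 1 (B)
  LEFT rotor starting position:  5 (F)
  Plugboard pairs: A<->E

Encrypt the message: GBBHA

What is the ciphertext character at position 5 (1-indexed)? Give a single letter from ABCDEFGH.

Char 1 ('G'): step: R->2, L=5; G->plug->G->R->C->L->E->refl->G->L'->H->R'->B->plug->B
Char 2 ('B'): step: R->3, L=5; B->plug->B->R->E->L->A->refl->B->L'->A->R'->H->plug->H
Char 3 ('B'): step: R->4, L=5; B->plug->B->R->B->L->H->refl->F->L'->D->R'->A->plug->E
Char 4 ('H'): step: R->5, L=5; H->plug->H->R->C->L->E->refl->G->L'->H->R'->D->plug->D
Char 5 ('A'): step: R->6, L=5; A->plug->E->R->F->L->D->refl->C->L'->G->R'->C->plug->C

C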